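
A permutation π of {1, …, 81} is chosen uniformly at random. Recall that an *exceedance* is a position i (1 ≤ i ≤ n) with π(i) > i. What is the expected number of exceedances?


Write X = Σ_{i=1}^{81} X_i, where X_i = 1_{π(i) > i}.
For each fixed i, π(i) is uniform over {1, …, 81} (marginal of a uniform permutation), so P[π(i) > i] = (n − i)/n. Summing: Σ_{i=1}^{81} (n − i)/n = (0 + 1 + … + 80)/81 = 81(81 − 1)/(2·81) = (81 − 1)/2.
Hence E[X] = Σ_{i=1}^{81} (81 − i)/81 = 40 ≈ 40.00000.

E[X] = 40 = 40.00000.


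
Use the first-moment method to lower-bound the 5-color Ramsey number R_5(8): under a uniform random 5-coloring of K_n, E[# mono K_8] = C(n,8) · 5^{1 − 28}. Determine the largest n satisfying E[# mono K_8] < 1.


We need C(n, 8) · 5^{1 − 28} < 1, i.e. C(n, 8) < 5^{28 − 1} = 7450580596923828125.
Check values of n near the boundary:
  n = 861: C(861, 8) = 7250034996615275865; 7250034996615275865 < 7450580596923828125? YES
  n = 862: C(862, 8) = 7317951015318931845; 7317951015318931845 < 7450580596923828125? YES
  n = 863: C(863, 8) = 7386423071602617757; 7386423071602617757 < 7450580596923828125? YES
  n = 864: C(864, 8) = 7455455062926006708; 7455455062926006708 < 7450580596923828125? NO
  n = 865: C(865, 8) = 7525050909487743060; 7525050909487743060 < 7450580596923828125? NO
The largest n with C(n, 8) < 7450580596923828125 is n = 863 (where E[X] = 7386423071602617757/7450580596923828125 ≈ 0.991389). Hence R_5(8) > 863, i.e. R_5(8) ≥ 864.

Largest n = 863; hence R_5(8) > 863.


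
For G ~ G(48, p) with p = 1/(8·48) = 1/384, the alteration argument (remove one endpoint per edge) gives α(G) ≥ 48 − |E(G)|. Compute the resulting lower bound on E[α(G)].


E[|E(G)|] = C(48, 2)·p = 1128 · (1/384) = 47/16.
E[α(G)] ≥ n − E[|E(G)|] = 48 − 47/16 = 721/16.
Numerically: ≈ 45.062500.
(This is only a lower bound; the true E[α(G)] may be larger.)

E[α(G)] ≥ 721/16 ≈ 45.062500.


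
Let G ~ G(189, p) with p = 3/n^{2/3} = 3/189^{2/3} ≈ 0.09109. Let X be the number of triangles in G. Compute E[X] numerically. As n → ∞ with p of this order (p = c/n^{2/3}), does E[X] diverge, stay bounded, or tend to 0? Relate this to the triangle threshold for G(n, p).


Number of potential triangles: C(189, 3) = 1107414.
Each occurs with probability p³ ≈ (0.09109)³ ≈ 7.558579e-04.
By linearity: E[X] = C(189, 3)·p³ ≈ 1107414 · 7.558579e-04 ≈ 837.0476.
Since α = 2/3 < 1, p = c/n^{2/3} ≫ 1/n is above the triangle threshold p ~ 1/n. Asymptotically E[X] ~ (c³/6)·n^{3(1−α)} = (3³/6)·n^{1} → ∞; triangles are abundant w.h.p.

E[X] ≈ 837.0476; in regime p = Θ(1/n^{2/3}) E[X] diverges (above the triangle threshold p ~ 1/n).


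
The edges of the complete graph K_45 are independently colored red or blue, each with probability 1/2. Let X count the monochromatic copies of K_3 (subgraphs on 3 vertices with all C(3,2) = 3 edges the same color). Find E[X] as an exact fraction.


Let X = Σ_S X_S over the C(45, 3) = 14190 subsets S of size 3, where X_S = 1 if the K_3 on S is monochromatic.
For a fixed S, the K_3 on S has C(3, 2) = 3 edges. P[all 3 edges red] = (1/2)^3, and likewise for blue, so P[monochromatic] = 2·(1/2)^3 = 2^{1 − 3} = 1/4.
By linearity of expectation: E[X] = C(45, 3) · 2^{1 − 3} = 14190 · 1/4 = 7095/2.
Numerically: E[X] ≈ 3547.50000.

E[X] = C(45,3)·2^(1−C(3,2)) = 7095/2 ≈ 3547.50000.


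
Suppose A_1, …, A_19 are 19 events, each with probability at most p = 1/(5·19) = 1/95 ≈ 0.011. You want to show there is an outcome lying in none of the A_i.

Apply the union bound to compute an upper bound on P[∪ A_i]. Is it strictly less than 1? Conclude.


Union bound: P[∪_{i=1}^{19} A_i] ≤ Σ_i P[A_i] ≤ 19·p = 19·(1/95) = 1/5.
Numerically: 1/5 ≈ 0.200.
Is 1/5 < 1? YES.
Since P[∪ A_i] ≤ 1/5 < 1, the complement has P[∩ A_i^c] ≥ 1 − 1/5 = 4/5 > 0, so some outcome avoids every A_i.

19·p = 1/5 ≈ 0.200; existence CERTIFIED by the union bound.


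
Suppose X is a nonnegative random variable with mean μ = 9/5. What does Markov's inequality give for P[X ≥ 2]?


μ = E[X] = 9/5, a = 2.
Markov: P[X ≥ 2] ≤ μ/a = (9/5)/2 = 9/10.
Numerically: ≈ 0.900000.
(Since a = 2 > μ = 1.800000, the bound 9/10 is < 1 and informative.)

P[X ≥ 2] ≤ 9/10 ≈ 0.900000.


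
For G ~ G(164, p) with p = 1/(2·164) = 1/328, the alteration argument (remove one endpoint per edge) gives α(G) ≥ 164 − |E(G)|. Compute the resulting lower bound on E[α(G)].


E[|E(G)|] = C(164, 2)·p = 13366 · (1/328) = 163/4.
E[α(G)] ≥ n − E[|E(G)|] = 164 − 163/4 = 493/4.
Numerically: ≈ 123.25000.
(This is only a lower bound; the true E[α(G)] may be larger.)

E[α(G)] ≥ 493/4 ≈ 123.25000.


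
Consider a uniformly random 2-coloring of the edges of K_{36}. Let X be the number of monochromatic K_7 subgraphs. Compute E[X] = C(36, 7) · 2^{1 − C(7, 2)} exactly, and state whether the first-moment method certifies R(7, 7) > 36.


E[X] = C(36, 7) · 2^{1 − 21} = 8347680 · 2^{−20} = 8347680/1048576.
As a reduced fraction: E[X] = 260865/32768 ≈ 7.9609680.
Is E[X] < 1? NO.
Since E[X] ≥ 1, the first-moment bound is inconclusive at n = 36; it does NOT by itself certify R(7, 7) > 36.

E[X] = 260865/32768 ≈ 7.9609680; E[X] ≥ 1; first-moment method inconclusive here.


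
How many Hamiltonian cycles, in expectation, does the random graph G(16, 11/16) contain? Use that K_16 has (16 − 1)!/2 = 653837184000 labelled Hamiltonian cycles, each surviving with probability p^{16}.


K_16 has (16 − 1)!/2 = 653837184000 labelled Hamiltonian cycles.
For each such Hamiltonian cycle H, let X_H = 1 if all 16 edges of H are present in G. Then P[X_H = 1] = p^{16} = (11/16)^{16} = 45949729863572161/18446744073709551616.
By linearity: E[X] = Σ_H E[X_H] = 653837184000 · p^{16} = 653837184000 · 45949729863572161/18446744073709551616 = 29339494120662818290072875/18014398509481984.
Numerically: E[X] ≈ 1.63e+09.

E[X] = 653837184000 · (11/16)^{16} = 29339494120662818290072875/18014398509481984 ≈ 1.63e+09.


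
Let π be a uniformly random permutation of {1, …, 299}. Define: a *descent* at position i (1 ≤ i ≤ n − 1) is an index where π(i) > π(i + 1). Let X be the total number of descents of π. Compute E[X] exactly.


Write X = Σ X_I over i = 1, …, 298, with X_I the indicator of one descent.
There are 298 indicators.
For each fixed i, the pair (π(i), π(i+1)) is a uniformly random ordered pair of distinct values from {1, …, 299}; by symmetry P[π(i) > π(i+1)] = 1/2.
By linearity: E[X] = 298 · (1/2) = (299 − 1) · (1/2) = 149 ≈ 149.000.

E[X] = 149 = 149.000.


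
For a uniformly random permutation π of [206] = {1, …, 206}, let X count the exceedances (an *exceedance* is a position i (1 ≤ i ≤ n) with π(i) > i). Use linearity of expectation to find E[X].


Write X = Σ_{i=1}^{206} X_i, where X_i = 1_{π(i) > i}.
For each fixed i, π(i) is uniform over {1, …, 206} (marginal of a uniform permutation), so P[π(i) > i] = (n − i)/n. Summing: Σ_{i=1}^{206} (n − i)/n = (0 + 1 + … + 205)/206 = 206(206 − 1)/(2·206) = (206 − 1)/2.
Hence E[X] = Σ_{i=1}^{206} (206 − i)/206 = 205/2 ≈ 102.50000.

E[X] = 205/2 = 102.50000.


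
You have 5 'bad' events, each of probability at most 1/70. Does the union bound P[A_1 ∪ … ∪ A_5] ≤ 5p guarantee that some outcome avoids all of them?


Union bound: P[∪_{i=1}^{5} A_i] ≤ Σ_i P[A_i] ≤ 5·p = 5·(1/70) = 1/14.
Numerically: 1/14 ≈ 0.07143.
Is 1/14 < 1? YES.
Since P[∪ A_i] ≤ 1/14 < 1, the complement has P[∩ A_i^c] ≥ 1 − 1/14 = 13/14 > 0, so some outcome avoids every A_i.

5·p = 1/14 ≈ 0.07143; existence CERTIFIED by the union bound.


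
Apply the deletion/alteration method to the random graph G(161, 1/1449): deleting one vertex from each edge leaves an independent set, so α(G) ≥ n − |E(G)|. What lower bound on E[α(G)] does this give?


E[|E(G)|] = C(161, 2)·p = 12880 · (1/1449) = 80/9.
E[α(G)] ≥ n − E[|E(G)|] = 161 − 80/9 = 1369/9.
Numerically: ≈ 152.111111.
(This is only a lower bound; the true E[α(G)] may be larger.)

E[α(G)] ≥ 1369/9 ≈ 152.111111.


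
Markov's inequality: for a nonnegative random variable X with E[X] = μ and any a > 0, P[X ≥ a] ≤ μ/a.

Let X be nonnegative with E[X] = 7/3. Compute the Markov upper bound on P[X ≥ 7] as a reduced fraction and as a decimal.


μ = E[X] = 7/3, a = 7.
Markov: P[X ≥ 7] ≤ μ/a = (7/3)/7 = 1/3.
Numerically: ≈ 0.333.
(Since a = 7 > μ = 2.333, the bound 1/3 is < 1 and informative.)

P[X ≥ 7] ≤ 1/3 ≈ 0.333.


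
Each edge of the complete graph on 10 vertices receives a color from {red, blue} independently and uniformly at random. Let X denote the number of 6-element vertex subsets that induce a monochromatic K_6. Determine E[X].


Let X = Σ_S X_S over the C(10, 6) = 210 subsets S of size 6, where X_S = 1 if the K_6 on S is monochromatic.
For a fixed S, the K_6 on S has C(6, 2) = 15 edges. P[all 15 edges red] = (1/2)^15, and likewise for blue, so P[monochromatic] = 2·(1/2)^15 = 2^{1 − 15} = 1/16384.
By linearity of expectation: E[X] = C(10, 6) · 2^{1 − 15} = 210 · 1/16384 = 105/8192.
Numerically: E[X] ≈ 0.012817.

E[X] = C(10,6)·2^(1−C(6,2)) = 105/8192 ≈ 0.012817.


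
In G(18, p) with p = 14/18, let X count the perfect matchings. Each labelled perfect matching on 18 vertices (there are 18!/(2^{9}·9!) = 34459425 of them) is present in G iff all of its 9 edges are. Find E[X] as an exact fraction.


K_18 has 18!/(2^{9}·9!) = 34459425 labelled perfect matchings.
For each such perfect matching H, let X_H = 1 if all 9 edges of H are present in G. Then P[X_H = 1] = p^{9} = (7/9)^{9} = 40353607/387420489.
Summing the indicators: E[X] = Σ_H E[X_H] = 34459425 · p^{9} = 34459425 · 40353607/387420489 = 17167433257975/4782969.
Numerically: E[X] ≈ 3.5893e+06.

E[X] = 34459425 · (7/9)^{9} = 17167433257975/4782969 ≈ 3.5893e+06.


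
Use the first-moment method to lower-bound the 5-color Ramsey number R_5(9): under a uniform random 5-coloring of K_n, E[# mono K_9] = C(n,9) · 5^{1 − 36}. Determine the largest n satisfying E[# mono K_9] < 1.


We need C(n, 9) · 5^{1 − 36} < 1, i.e. C(n, 9) < 5^{36 − 1} = 2910383045673370361328125.
Check values of n near the boundary:
  n = 2166: C(2166, 9) = 2844037944203015677277940; 2844037944203015677277940 < 2910383045673370361328125? YES
  n = 2167: C(2167, 9) = 2855899084841489792706810; 2855899084841489792706810 < 2910383045673370361328125? YES
  n = 2168: C(2168, 9) = 2867804175977929537095120; 2867804175977929537095120 < 2910383045673370361328125? YES
  n = 2169: C(2169, 9) = 2879753360044504243499683; 2879753360044504243499683 < 2910383045673370361328125? YES
  n = 2170: C(2170, 9) = 2891746779868845075610510; 2891746779868845075610510 < 2910383045673370361328125? YES
  n = 2171: C(2171, 9) = 2903784578674959601827205; 2903784578674959601827205 < 2910383045673370361328125? YES
  n = 2172: C(2172, 9) = 2915866900084148060642020; 2915866900084148060642020 < 2910383045673370361328125? NO
  n = 2173: C(2173, 9) = 2927993888115921319674265; 2927993888115921319674265 < 2910383045673370361328125? NO
The largest n with C(n, 9) < 2910383045673370361328125 is n = 2171 (where E[X] = 580756915734991920365441/582076609134674072265625 ≈ 0.9977328). Hence R_5(9) > 2171, i.e. R_5(9) ≥ 2172.

Largest n = 2171; hence R_5(9) > 2171.


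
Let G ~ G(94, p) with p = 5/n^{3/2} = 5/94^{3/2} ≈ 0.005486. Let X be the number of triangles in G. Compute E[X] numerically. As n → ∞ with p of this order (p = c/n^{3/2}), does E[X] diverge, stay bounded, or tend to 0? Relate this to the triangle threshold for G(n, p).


Number of potential triangles: C(94, 3) = 134044.
Each occurs with probability p³ ≈ (0.005486)³ ≈ 1.651333e-07.
By linearity: E[X] = C(94, 3)·p³ ≈ 134044 · 1.651333e-07 ≈ 0.0221.
Since α = 3/2 > 1, p = c/n^{3/2} = o(1/n) is below the triangle threshold p ~ 1/n. Asymptotically E[X] ~ (c³/6)·n^{3(1−α)} = (5³/6)·n^{-1.5} → 0, so by Markov's inequality G has no triangles w.h.p.

E[X] ≈ 0.0221; in regime p = Θ(1/n^{3/2}) E[X] tends to 0 (below the triangle threshold p ~ 1/n).


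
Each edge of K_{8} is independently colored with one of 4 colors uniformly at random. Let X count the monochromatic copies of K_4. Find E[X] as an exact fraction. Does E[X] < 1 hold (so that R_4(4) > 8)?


E[X] = C(8, 4) · 4^{1 − 6} = 70 · 4^{−5} = 70/1024.
As a reduced fraction: E[X] = 35/512 ≈ 0.06836.
Is E[X] < 1? YES.
Since E[X] < 1, there exists a 4-coloring of K_{8} with no monochromatic K_4; hence R_4(4) > 8.

E[X] = 35/512 ≈ 0.06836; E[X] < 1, so R_4(4) > 8.


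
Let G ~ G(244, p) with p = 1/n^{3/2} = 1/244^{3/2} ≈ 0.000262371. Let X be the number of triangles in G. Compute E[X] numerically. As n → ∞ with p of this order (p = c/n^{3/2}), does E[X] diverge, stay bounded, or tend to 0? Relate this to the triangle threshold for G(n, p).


Number of potential triangles: C(244, 3) = 2391444.
Each occurs with probability p³ ≈ (0.000262371)³ ≈ 1.80611659e-11.
By linearity: E[X] = C(244, 3)·p³ ≈ 2391444 · 1.80611659e-11 ≈ 0.000043.
Since α = 3/2 > 1, p = c/n^{3/2} = o(1/n) is below the triangle threshold p ~ 1/n. Asymptotically E[X] ~ (c³/6)·n^{3(1−α)} = (1³/6)·n^{-1.5} → 0, so by Markov's inequality G has no triangles w.h.p.

E[X] ≈ 0.000043; in regime p = Θ(1/n^{3/2}) E[X] tends to 0 (below the triangle threshold p ~ 1/n).


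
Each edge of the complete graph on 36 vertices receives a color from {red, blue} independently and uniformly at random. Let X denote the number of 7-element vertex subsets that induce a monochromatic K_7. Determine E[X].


Let X = Σ_S X_S over the C(36, 7) = 8347680 subsets S of size 7, where X_S = 1 if the K_7 on S is monochromatic.
For a fixed S, the K_7 on S has C(7, 2) = 21 edges. P[all 21 edges red] = (1/2)^21, and likewise for blue, so P[monochromatic] = 2·(1/2)^21 = 2^{1 − 21} = 1/1048576.
By linearity: E[X] = C(36, 7) · 2^{1 − 21} = 8347680 · 1/1048576 = 260865/32768.
Numerically: E[X] ≈ 7.9610.

E[X] = C(36,7)·2^(1−C(7,2)) = 260865/32768 ≈ 7.9610.


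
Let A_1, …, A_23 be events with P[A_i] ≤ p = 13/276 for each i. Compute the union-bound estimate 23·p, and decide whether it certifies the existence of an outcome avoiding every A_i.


Union bound: P[∪_{i=1}^{23} A_i] ≤ Σ_i P[A_i] ≤ 23·p = 23·(13/276) = 13/12.
Numerically: 13/12 ≈ 1.08333.
Is 13/12 < 1? NO.
Since the bound 13/12 is ≥ 1, the union bound is uninformative here; it does NOT by itself certify existence.

23·p = 13/12 ≈ 1.08333; existence NOT certified by the union bound.


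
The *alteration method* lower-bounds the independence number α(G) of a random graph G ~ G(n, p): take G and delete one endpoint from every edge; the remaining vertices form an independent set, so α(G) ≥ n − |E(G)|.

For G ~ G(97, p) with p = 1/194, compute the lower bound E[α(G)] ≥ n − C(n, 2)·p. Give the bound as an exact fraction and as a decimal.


E[|E(G)|] = C(97, 2)·p = 4656 · (1/194) = 24.
E[α(G)] ≥ n − E[|E(G)|] = 97 − 24 = 73.
Numerically: ≈ 73.0000.
(This is only a lower bound; the true E[α(G)] may be larger.)

E[α(G)] ≥ 73 ≈ 73.0000.


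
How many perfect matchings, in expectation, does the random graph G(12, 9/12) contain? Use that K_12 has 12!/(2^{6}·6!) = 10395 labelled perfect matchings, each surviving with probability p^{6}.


K_12 has 12!/(2^{6}·6!) = 10395 labelled perfect matchings.
For each such perfect matching H, let X_H = 1 if all 6 edges of H are present in G. Then P[X_H = 1] = p^{6} = (3/4)^{6} = 729/4096.
Summing the indicators: E[X] = Σ_H E[X_H] = 10395 · p^{6} = 10395 · 729/4096 = 7577955/4096.
Numerically: E[X] ≈ 1850.

E[X] = 10395 · (3/4)^{6} = 7577955/4096 ≈ 1850.


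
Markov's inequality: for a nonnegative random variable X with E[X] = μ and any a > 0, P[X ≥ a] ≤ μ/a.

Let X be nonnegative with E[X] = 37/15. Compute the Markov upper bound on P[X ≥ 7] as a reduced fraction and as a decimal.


μ = E[X] = 37/15, a = 7.
Markov: P[X ≥ 7] ≤ μ/a = (37/15)/7 = 37/105.
Numerically: ≈ 0.3524.
(Since a = 7 > μ = 2.4667, the bound 37/105 is < 1 and informative.)

P[X ≥ 7] ≤ 37/105 ≈ 0.3524.


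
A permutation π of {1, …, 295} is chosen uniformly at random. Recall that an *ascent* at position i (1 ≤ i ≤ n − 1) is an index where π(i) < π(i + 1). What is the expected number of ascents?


Write X = Σ X_I over i = 1, …, 294, with X_I the indicator of one ascent.
There are 294 indicators.
For each fixed i, the pair (π(i), π(i+1)) is a uniformly random ordered pair of distinct values from {1, …, 295}; by symmetry P[π(i) < π(i+1)] = 1/2.
By linearity: E[X] = 294 · (1/2) = (295 − 1) · (1/2) = 147 ≈ 147.000.

E[X] = 147 = 147.000.


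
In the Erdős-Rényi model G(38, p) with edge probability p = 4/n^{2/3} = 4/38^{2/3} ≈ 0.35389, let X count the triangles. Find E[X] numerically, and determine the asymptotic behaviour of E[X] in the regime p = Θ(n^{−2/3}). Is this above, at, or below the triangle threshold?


Number of potential triangles: C(38, 3) = 8436.
Each occurs with probability p³ ≈ (0.35389)³ ≈ 4.4321330e-02.
By linearity: E[X] = C(38, 3)·p³ ≈ 8436 · 4.4321330e-02 ≈ 373.89474.
Since α = 2/3 < 1, p = c/n^{2/3} ≫ 1/n is above the triangle threshold p ~ 1/n. Asymptotically E[X] ~ (c³/6)·n^{3(1−α)} = (4³/6)·n^{1} → ∞; triangles are abundant w.h.p.

E[X] ≈ 373.89474; in regime p = Θ(1/n^{2/3}) E[X] diverges (above the triangle threshold p ~ 1/n).


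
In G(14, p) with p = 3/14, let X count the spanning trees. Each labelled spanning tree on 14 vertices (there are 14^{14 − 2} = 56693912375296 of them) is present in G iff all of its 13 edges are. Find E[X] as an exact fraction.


K_14 has 14^{14 − 2} = 56693912375296 labelled spanning trees.
For each such spanning tree H, let X_H = 1 if all 13 edges of H are present in G. Then P[X_H = 1] = p^{13} = (3/14)^{13} = 1594323/793714773254144.
By linearity: E[X] = Σ_H E[X_H] = 56693912375296 · p^{13} = 56693912375296 · 1594323/793714773254144 = 1594323/14.
Numerically: E[X] ≈ 1.1388e+05.

E[X] = 56693912375296 · (3/14)^{13} = 1594323/14 ≈ 1.1388e+05.


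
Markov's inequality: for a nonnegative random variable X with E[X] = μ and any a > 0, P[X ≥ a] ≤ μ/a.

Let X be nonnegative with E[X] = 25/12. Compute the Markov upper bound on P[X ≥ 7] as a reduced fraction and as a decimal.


μ = E[X] = 25/12, a = 7.
Markov: P[X ≥ 7] ≤ μ/a = (25/12)/7 = 25/84.
Numerically: ≈ 0.2976.
(Since a = 7 > μ = 2.0833, the bound 25/84 is < 1 and informative.)

P[X ≥ 7] ≤ 25/84 ≈ 0.2976.


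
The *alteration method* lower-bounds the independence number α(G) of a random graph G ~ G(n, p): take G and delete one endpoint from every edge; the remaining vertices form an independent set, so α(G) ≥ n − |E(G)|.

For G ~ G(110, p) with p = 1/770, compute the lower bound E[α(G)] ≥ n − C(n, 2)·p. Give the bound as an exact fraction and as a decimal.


E[|E(G)|] = C(110, 2)·p = 5995 · (1/770) = 109/14.
E[α(G)] ≥ n − E[|E(G)|] = 110 − 109/14 = 1431/14.
Numerically: ≈ 102.214286.
(This is only a lower bound; the true E[α(G)] may be larger.)

E[α(G)] ≥ 1431/14 ≈ 102.214286.


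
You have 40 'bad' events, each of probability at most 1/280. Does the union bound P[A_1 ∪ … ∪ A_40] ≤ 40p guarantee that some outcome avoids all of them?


Union bound: P[∪_{i=1}^{40} A_i] ≤ Σ_i P[A_i] ≤ 40·p = 40·(1/280) = 1/7.
Numerically: 1/7 ≈ 0.142857.
Is 1/7 < 1? YES.
Since P[∪ A_i] ≤ 1/7 < 1, the complement has P[∩ A_i^c] ≥ 1 − 1/7 = 6/7 > 0, so some outcome avoids every A_i.

40·p = 1/7 ≈ 0.142857; existence CERTIFIED by the union bound.


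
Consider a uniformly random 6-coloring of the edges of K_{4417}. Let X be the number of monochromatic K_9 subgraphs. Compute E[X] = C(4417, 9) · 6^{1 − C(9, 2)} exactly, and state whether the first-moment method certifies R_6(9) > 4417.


E[X] = C(4417, 9) · 6^{1 − 36} = 1749208766098544225331185560 · 6^{−35} = 1749208766098544225331185560/1719070799748422591028658176.
As a reduced fraction: E[X] = 218651095762318028166398195/214883849968552823878582272 ≈ 1.0175315.
Is E[X] < 1? NO.
Since E[X] ≥ 1, the first-moment bound is inconclusive at n = 4417; it does NOT by itself certify R_6(9) > 4417.

E[X] = 218651095762318028166398195/214883849968552823878582272 ≈ 1.0175315; E[X] ≥ 1; first-moment method inconclusive here.


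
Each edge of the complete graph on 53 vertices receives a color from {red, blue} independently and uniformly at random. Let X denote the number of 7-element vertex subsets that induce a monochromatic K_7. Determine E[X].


Let X = Σ_S X_S over the C(53, 7) = 154143080 subsets S of size 7, where X_S = 1 if the K_7 on S is monochromatic.
For a fixed S, the K_7 on S has C(7, 2) = 21 edges. P[all 21 edges red] = (1/2)^21, and likewise for blue, so P[monochromatic] = 2·(1/2)^21 = 2^{1 − 21} = 1/1048576.
By linearity of expectation: E[X] = C(53, 7) · 2^{1 − 21} = 154143080 · 1/1048576 = 19267885/131072.
Numerically: E[X] ≈ 147.002296.

E[X] = C(53,7)·2^(1−C(7,2)) = 19267885/131072 ≈ 147.002296.


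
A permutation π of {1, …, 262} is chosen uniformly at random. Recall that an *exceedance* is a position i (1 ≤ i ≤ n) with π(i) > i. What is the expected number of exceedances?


Write X = Σ_{i=1}^{262} X_i, where X_i = 1_{π(i) > i}.
For each fixed i, π(i) is uniform over {1, …, 262} (marginal of a uniform permutation), so P[π(i) > i] = (n − i)/n. Summing: Σ_{i=1}^{262} (n − i)/n = (0 + 1 + … + 261)/262 = 262(262 − 1)/(2·262) = (262 − 1)/2.
Hence E[X] = Σ_{i=1}^{262} (262 − i)/262 = 261/2 ≈ 130.500000.

E[X] = 261/2 = 130.500000.


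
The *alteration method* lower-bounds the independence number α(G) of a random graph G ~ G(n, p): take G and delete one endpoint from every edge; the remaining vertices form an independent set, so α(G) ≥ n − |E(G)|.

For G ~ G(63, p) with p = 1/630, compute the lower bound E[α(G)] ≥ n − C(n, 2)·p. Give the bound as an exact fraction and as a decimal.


E[|E(G)|] = C(63, 2)·p = 1953 · (1/630) = 31/10.
E[α(G)] ≥ n − E[|E(G)|] = 63 − 31/10 = 599/10.
Numerically: ≈ 59.9000.
(This is only a lower bound; the true E[α(G)] may be larger.)

E[α(G)] ≥ 599/10 ≈ 59.9000.


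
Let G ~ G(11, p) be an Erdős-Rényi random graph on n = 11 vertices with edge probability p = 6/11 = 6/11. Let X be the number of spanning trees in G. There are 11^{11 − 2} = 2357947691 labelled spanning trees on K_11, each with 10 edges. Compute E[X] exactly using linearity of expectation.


K_11 has 11^{11 − 2} = 2357947691 labelled spanning trees.
For each such spanning tree H, let X_H = 1 if all 10 edges of H are present in G. Then P[X_H = 1] = p^{10} = (6/11)^{10} = 60466176/25937424601.
By linearity of expectation: E[X] = Σ_H E[X_H] = 2357947691 · p^{10} = 2357947691 · 60466176/25937424601 = 60466176/11.
Numerically: E[X] ≈ 5.497e+06.

E[X] = 2357947691 · (6/11)^{10} = 60466176/11 ≈ 5.497e+06.


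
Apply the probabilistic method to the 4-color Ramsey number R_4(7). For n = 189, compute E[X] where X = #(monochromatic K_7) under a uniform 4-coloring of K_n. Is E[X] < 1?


E[X] = C(189, 7) · 4^{1 − 21} = 1527510868092 · 4^{−20} = 1527510868092/1099511627776.
As a reduced fraction: E[X] = 381877717023/274877906944 ≈ 1.389.
Is E[X] < 1? NO.
Since E[X] ≥ 1, the first-moment bound is inconclusive at n = 189; it does NOT by itself certify R_4(7) > 189.

E[X] = 381877717023/274877906944 ≈ 1.389; E[X] ≥ 1; first-moment method inconclusive here.


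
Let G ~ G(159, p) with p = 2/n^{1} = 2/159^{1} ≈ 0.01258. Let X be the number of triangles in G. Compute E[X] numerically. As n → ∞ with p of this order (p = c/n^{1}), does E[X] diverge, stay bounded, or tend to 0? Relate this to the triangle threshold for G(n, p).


Number of potential triangles: C(159, 3) = 657359.
Each occurs with probability p³ ≈ (0.01258)³ ≈ 1.990209e-06.
By linearity: E[X] = C(159, 3)·p³ ≈ 657359 · 1.990209e-06 ≈ 1.3083.
Here α = 1, so p = 2/n is exactly at the triangle threshold p ~ 1/n. Asymptotically E[X] → c³/6 = 2³/6 = 4/3 ≈ 1.3333, a bounded constant. In this regime the triangle count is asymptotically Poisson(c³/6).

E[X] ≈ 1.3083; in regime p = Θ(1/n^{1}) E[X] stays bounded (at the triangle threshold p ~ 1/n).


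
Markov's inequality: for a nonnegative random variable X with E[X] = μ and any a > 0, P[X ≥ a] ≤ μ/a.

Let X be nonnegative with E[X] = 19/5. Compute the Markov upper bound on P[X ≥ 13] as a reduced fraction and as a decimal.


μ = E[X] = 19/5, a = 13.
Markov: P[X ≥ 13] ≤ μ/a = (19/5)/13 = 19/65.
Numerically: ≈ 0.292.
(Since a = 13 > μ = 3.800, the bound 19/65 is < 1 and informative.)

P[X ≥ 13] ≤ 19/65 ≈ 0.292.


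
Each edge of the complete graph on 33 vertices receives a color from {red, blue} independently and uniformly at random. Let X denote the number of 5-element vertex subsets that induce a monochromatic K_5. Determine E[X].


Let X = Σ_S X_S over the C(33, 5) = 237336 subsets S of size 5, where X_S = 1 if the K_5 on S is monochromatic.
For a fixed S, the K_5 on S has C(5, 2) = 10 edges. P[all 10 edges red] = (1/2)^10, and likewise for blue, so P[monochromatic] = 2·(1/2)^10 = 2^{1 − 10} = 1/512.
Summing: E[X] = C(33, 5) · 2^{1 − 10} = 237336 · 1/512 = 29667/64.
Numerically: E[X] ≈ 463.54688.

E[X] = C(33,5)·2^(1−C(5,2)) = 29667/64 ≈ 463.54688.


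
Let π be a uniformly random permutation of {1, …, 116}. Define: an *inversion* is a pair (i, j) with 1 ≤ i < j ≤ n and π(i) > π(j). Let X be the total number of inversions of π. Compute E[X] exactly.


Write X = Σ X_I over the C(116, 2) = 6670 pairs i < j, with X_I the indicator of one inversion.
There are 6670 indicators.
For each fixed pair i < j, the values π(i) and π(j) are two distinct elements of {1, …, 116} in uniformly random order; by symmetry P[π(i) > π(j)] = 1/2.
By linearity: E[X] = 6670 · (1/2) = C(116, 2) · (1/2) = 6670/2 = 3335 ≈ 3335.0000.

E[X] = 3335 = 3335.0000.


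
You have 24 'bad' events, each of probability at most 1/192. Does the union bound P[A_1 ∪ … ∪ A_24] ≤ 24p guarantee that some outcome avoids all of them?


Union bound: P[∪_{i=1}^{24} A_i] ≤ Σ_i P[A_i] ≤ 24·p = 24·(1/192) = 1/8.
Numerically: 1/8 ≈ 0.1250000.
Is 1/8 < 1? YES.
Since P[∪ A_i] ≤ 1/8 < 1, the complement has P[∩ A_i^c] ≥ 1 − 1/8 = 7/8 > 0, so some outcome avoids every A_i.

24·p = 1/8 ≈ 0.1250000; existence CERTIFIED by the union bound.


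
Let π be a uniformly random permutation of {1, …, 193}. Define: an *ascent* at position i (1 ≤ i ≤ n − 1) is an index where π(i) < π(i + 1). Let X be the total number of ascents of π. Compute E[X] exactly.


Write X = Σ X_I over i = 1, …, 192, with X_I the indicator of one ascent.
There are 192 indicators.
For each fixed i, the pair (π(i), π(i+1)) is a uniformly random ordered pair of distinct values from {1, …, 193}; by symmetry P[π(i) < π(i+1)] = 1/2.
By linearity: E[X] = 192 · (1/2) = (193 − 1) · (1/2) = 96 ≈ 96.0000.

E[X] = 96 = 96.0000.


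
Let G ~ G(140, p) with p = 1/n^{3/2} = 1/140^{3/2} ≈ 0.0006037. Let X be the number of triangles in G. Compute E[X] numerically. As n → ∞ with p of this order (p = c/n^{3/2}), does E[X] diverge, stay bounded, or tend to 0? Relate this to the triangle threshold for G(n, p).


Number of potential triangles: C(140, 3) = 447580.
Each occurs with probability p³ ≈ (0.0006037)³ ≈ 2.200006e-10.
By linearity: E[X] = C(140, 3)·p³ ≈ 447580 · 2.200006e-10 ≈ 0.0001.
Since α = 3/2 > 1, p = c/n^{3/2} = o(1/n) is below the triangle threshold p ~ 1/n. Asymptotically E[X] ~ (c³/6)·n^{3(1−α)} = (1³/6)·n^{-1.5} → 0, so by Markov's inequality G has no triangles w.h.p.

E[X] ≈ 0.0001; in regime p = Θ(1/n^{3/2}) E[X] tends to 0 (below the triangle threshold p ~ 1/n).


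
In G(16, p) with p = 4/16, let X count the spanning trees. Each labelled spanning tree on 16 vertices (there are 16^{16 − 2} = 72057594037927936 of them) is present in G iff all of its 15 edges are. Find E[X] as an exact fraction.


K_16 has 16^{16 − 2} = 72057594037927936 labelled spanning trees.
For each such spanning tree H, let X_H = 1 if all 15 edges of H are present in G. Then P[X_H = 1] = p^{15} = (1/4)^{15} = 1/1073741824.
By linearity of expectation: E[X] = Σ_H E[X_H] = 72057594037927936 · p^{15} = 72057594037927936 · 1/1073741824 = 67108864.
Numerically: E[X] ≈ 6.71e+07.

E[X] = 72057594037927936 · (1/4)^{15} = 67108864 ≈ 6.71e+07.


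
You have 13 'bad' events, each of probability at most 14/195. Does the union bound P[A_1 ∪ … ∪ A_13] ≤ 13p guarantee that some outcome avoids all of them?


Union bound: P[∪_{i=1}^{13} A_i] ≤ Σ_i P[A_i] ≤ 13·p = 13·(14/195) = 14/15.
Numerically: 14/15 ≈ 0.9333.
Is 14/15 < 1? YES.
Since P[∪ A_i] ≤ 14/15 < 1, the complement has P[∩ A_i^c] ≥ 1 − 14/15 = 1/15 > 0, so some outcome avoids every A_i.

13·p = 14/15 ≈ 0.9333; existence CERTIFIED by the union bound.


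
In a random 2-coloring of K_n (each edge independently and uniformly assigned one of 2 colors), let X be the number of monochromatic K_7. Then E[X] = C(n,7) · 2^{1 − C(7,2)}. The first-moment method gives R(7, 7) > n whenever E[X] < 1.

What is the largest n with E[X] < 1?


We need C(n, 7) · 2^{1 − 21} < 1, i.e. C(n, 7) < 2^{21 − 1} = 1048576.
Check values of n near the boundary:
  n = 21: C(21, 7) = 116280; 116280 < 1048576? YES
  n = 22: C(22, 7) = 170544; 170544 < 1048576? YES
  n = 23: C(23, 7) = 245157; 245157 < 1048576? YES
  n = 24: C(24, 7) = 346104; 346104 < 1048576? YES
  n = 25: C(25, 7) = 480700; 480700 < 1048576? YES
  n = 26: C(26, 7) = 657800; 657800 < 1048576? YES
  n = 27: C(27, 7) = 888030; 888030 < 1048576? YES
  n = 28: C(28, 7) = 1184040; 1184040 < 1048576? NO
  n = 29: C(29, 7) = 1560780; 1560780 < 1048576? NO
The largest n with C(n, 7) < 1048576 is n = 27 (where E[X] = 444015/524288 ≈ 0.847). Hence R(7, 7) > 27, i.e. R(7, 7) ≥ 28.

Largest n = 27; hence R(7, 7) > 27.


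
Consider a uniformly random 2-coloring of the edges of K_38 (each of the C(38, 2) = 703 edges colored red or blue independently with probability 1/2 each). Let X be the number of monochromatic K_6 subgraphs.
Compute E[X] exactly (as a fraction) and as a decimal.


Let X = Σ_S X_S over the C(38, 6) = 2760681 subsets S of size 6, where X_S = 1 if the K_6 on S is monochromatic.
For a fixed S, the K_6 on S has C(6, 2) = 15 edges. P[all 15 edges red] = (1/2)^15, and likewise for blue, so P[monochromatic] = 2·(1/2)^15 = 2^{1 − 15} = 1/16384.
By linearity of expectation: E[X] = C(38, 6) · 2^{1 − 15} = 2760681 · 1/16384 = 2760681/16384.
Numerically: E[X] ≈ 168.4986.

E[X] = C(38,6)·2^(1−C(6,2)) = 2760681/16384 ≈ 168.4986.


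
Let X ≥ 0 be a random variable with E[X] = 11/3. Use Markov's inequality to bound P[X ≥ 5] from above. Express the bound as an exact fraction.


μ = E[X] = 11/3, a = 5.
Markov: P[X ≥ 5] ≤ μ/a = (11/3)/5 = 11/15.
Numerically: ≈ 0.733.
(Since a = 5 > μ = 3.667, the bound 11/15 is < 1 and informative.)

P[X ≥ 5] ≤ 11/15 ≈ 0.733.


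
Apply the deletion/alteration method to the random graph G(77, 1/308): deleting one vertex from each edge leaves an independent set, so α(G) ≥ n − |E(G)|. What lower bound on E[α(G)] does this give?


E[|E(G)|] = C(77, 2)·p = 2926 · (1/308) = 19/2.
E[α(G)] ≥ n − E[|E(G)|] = 77 − 19/2 = 135/2.
Numerically: ≈ 67.5000.
(This is only a lower bound; the true E[α(G)] may be larger.)

E[α(G)] ≥ 135/2 ≈ 67.5000.


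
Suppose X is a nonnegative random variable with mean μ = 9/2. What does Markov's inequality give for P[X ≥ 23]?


μ = E[X] = 9/2, a = 23.
Markov: P[X ≥ 23] ≤ μ/a = (9/2)/23 = 9/46.
Numerically: ≈ 0.196.
(Since a = 23 > μ = 4.500, the bound 9/46 is < 1 and informative.)

P[X ≥ 23] ≤ 9/46 ≈ 0.196.


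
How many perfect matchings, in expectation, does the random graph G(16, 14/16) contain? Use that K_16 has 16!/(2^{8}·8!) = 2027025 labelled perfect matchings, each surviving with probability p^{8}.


K_16 has 16!/(2^{8}·8!) = 2027025 labelled perfect matchings.
For each such perfect matching H, let X_H = 1 if all 8 edges of H are present in G. Then P[X_H = 1] = p^{8} = (7/8)^{8} = 5764801/16777216.
By linearity: E[X] = Σ_H E[X_H] = 2027025 · p^{8} = 2027025 · 5764801/16777216 = 11685395747025/16777216.
Numerically: E[X] ≈ 6.97e+05.

E[X] = 2027025 · (7/8)^{8} = 11685395747025/16777216 ≈ 6.97e+05.


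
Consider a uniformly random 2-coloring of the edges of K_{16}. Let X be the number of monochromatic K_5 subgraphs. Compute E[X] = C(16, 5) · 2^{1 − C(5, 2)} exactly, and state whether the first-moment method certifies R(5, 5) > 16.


E[X] = C(16, 5) · 2^{1 − 10} = 4368 · 2^{−9} = 4368/512.
As a reduced fraction: E[X] = 273/32 ≈ 8.5312.
Is E[X] < 1? NO.
Since E[X] ≥ 1, the first-moment bound is inconclusive at n = 16; it does NOT by itself certify R(5, 5) > 16.

E[X] = 273/32 ≈ 8.5312; E[X] ≥ 1; first-moment method inconclusive here.


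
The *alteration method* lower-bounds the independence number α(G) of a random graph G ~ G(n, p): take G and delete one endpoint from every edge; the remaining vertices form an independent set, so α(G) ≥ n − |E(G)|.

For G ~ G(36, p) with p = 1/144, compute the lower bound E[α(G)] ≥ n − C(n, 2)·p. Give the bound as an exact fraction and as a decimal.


E[|E(G)|] = C(36, 2)·p = 630 · (1/144) = 35/8.
E[α(G)] ≥ n − E[|E(G)|] = 36 − 35/8 = 253/8.
Numerically: ≈ 31.6250.
(This is only a lower bound; the true E[α(G)] may be larger.)

E[α(G)] ≥ 253/8 ≈ 31.6250.


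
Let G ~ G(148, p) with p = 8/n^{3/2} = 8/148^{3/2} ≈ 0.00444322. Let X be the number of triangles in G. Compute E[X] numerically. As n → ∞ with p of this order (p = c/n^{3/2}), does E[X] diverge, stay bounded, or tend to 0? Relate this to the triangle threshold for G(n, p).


Number of potential triangles: C(148, 3) = 529396.
Each occurs with probability p³ ≈ (0.00444322)³ ≈ 8.77187111e-08.
By linearity: E[X] = C(148, 3)·p³ ≈ 529396 · 8.77187111e-08 ≈ 0.046438.
Since α = 3/2 > 1, p = c/n^{3/2} = o(1/n) is below the triangle threshold p ~ 1/n. Asymptotically E[X] ~ (c³/6)·n^{3(1−α)} = (8³/6)·n^{-1.5} → 0, so by Markov's inequality G has no triangles w.h.p.

E[X] ≈ 0.046438; in regime p = Θ(1/n^{3/2}) E[X] tends to 0 (below the triangle threshold p ~ 1/n).


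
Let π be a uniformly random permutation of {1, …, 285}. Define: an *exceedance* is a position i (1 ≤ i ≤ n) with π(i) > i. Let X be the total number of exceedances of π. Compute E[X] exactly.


Write X = Σ_{i=1}^{285} X_i, where X_i = 1_{π(i) > i}.
For each fixed i, π(i) is uniform over {1, …, 285} (marginal of a uniform permutation), so P[π(i) > i] = (n − i)/n. Summing: Σ_{i=1}^{285} (n − i)/n = (0 + 1 + … + 284)/285 = 285(285 − 1)/(2·285) = (285 − 1)/2.
Hence E[X] = Σ_{i=1}^{285} (285 − i)/285 = 142 ≈ 142.000000.

E[X] = 142 = 142.000000.


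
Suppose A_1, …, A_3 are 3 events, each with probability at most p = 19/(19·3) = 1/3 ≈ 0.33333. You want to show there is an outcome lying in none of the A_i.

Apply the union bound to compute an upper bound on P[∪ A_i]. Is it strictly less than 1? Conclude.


Union bound: P[∪_{i=1}^{3} A_i] ≤ Σ_i P[A_i] ≤ 3·p = 3·(1/3) = 1.
Numerically: 1 ≈ 1.00000.
Is 1 < 1? NO.
Since the bound 1 is ≥ 1, the union bound is uninformative here; it does NOT by itself certify existence.

3·p = 1 ≈ 1.00000; existence NOT certified by the union bound.


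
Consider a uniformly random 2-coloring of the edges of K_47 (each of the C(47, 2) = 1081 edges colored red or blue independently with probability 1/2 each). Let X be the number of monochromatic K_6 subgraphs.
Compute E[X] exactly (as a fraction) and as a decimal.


Let X = Σ_S X_S over the C(47, 6) = 10737573 subsets S of size 6, where X_S = 1 if the K_6 on S is monochromatic.
For a fixed S, the K_6 on S has C(6, 2) = 15 edges. P[all 15 edges red] = (1/2)^15, and likewise for blue, so P[monochromatic] = 2·(1/2)^15 = 2^{1 − 15} = 1/16384.
By linearity: E[X] = C(47, 6) · 2^{1 − 15} = 10737573 · 1/16384 = 10737573/16384.
Numerically: E[X] ≈ 655.369.

E[X] = C(47,6)·2^(1−C(6,2)) = 10737573/16384 ≈ 655.369.


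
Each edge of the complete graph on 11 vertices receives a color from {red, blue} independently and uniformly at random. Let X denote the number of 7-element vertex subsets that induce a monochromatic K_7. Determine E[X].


Let X = Σ_S X_S over the C(11, 7) = 330 subsets S of size 7, where X_S = 1 if the K_7 on S is monochromatic.
For a fixed S, the K_7 on S has C(7, 2) = 21 edges. P[all 21 edges red] = (1/2)^21, and likewise for blue, so P[monochromatic] = 2·(1/2)^21 = 2^{1 − 21} = 1/1048576.
By linearity: E[X] = C(11, 7) · 2^{1 − 21} = 330 · 1/1048576 = 165/524288.
Numerically: E[X] ≈ 0.000.

E[X] = C(11,7)·2^(1−C(7,2)) = 165/524288 ≈ 0.000.


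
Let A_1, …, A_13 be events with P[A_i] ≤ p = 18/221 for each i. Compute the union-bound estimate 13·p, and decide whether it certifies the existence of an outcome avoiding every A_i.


Union bound: P[∪_{i=1}^{13} A_i] ≤ Σ_i P[A_i] ≤ 13·p = 13·(18/221) = 18/17.
Numerically: 18/17 ≈ 1.0588.
Is 18/17 < 1? NO.
Since the bound 18/17 is ≥ 1, the union bound is uninformative here; it does NOT by itself certify existence.

13·p = 18/17 ≈ 1.0588; existence NOT certified by the union bound.


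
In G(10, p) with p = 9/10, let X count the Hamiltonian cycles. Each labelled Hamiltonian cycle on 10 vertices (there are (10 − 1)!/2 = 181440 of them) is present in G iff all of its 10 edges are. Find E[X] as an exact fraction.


K_10 has (10 − 1)!/2 = 181440 labelled Hamiltonian cycles.
For each such Hamiltonian cycle H, let X_H = 1 if all 10 edges of H are present in G. Then P[X_H = 1] = p^{10} = (9/10)^{10} = 3486784401/10000000000.
Summing the indicators: E[X] = Σ_H E[X_H] = 181440 · p^{10} = 181440 · 3486784401/10000000000 = 1977006755367/31250000.
Numerically: E[X] ≈ 6.33e+04.

E[X] = 181440 · (9/10)^{10} = 1977006755367/31250000 ≈ 6.33e+04.


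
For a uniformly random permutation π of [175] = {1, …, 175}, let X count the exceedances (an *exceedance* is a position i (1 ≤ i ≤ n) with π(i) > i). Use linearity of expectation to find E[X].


Write X = Σ_{i=1}^{175} X_i, where X_i = 1_{π(i) > i}.
For each fixed i, π(i) is uniform over {1, …, 175} (marginal of a uniform permutation), so P[π(i) > i] = (n − i)/n. Summing: Σ_{i=1}^{175} (n − i)/n = (0 + 1 + … + 174)/175 = 175(175 − 1)/(2·175) = (175 − 1)/2.
Hence E[X] = Σ_{i=1}^{175} (175 − i)/175 = 87 ≈ 87.00000.

E[X] = 87 = 87.00000.


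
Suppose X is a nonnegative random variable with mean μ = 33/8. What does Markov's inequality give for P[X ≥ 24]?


μ = E[X] = 33/8, a = 24.
Markov: P[X ≥ 24] ≤ μ/a = (33/8)/24 = 11/64.
Numerically: ≈ 0.17188.
(Since a = 24 > μ = 4.12500, the bound 11/64 is < 1 and informative.)

P[X ≥ 24] ≤ 11/64 ≈ 0.17188.


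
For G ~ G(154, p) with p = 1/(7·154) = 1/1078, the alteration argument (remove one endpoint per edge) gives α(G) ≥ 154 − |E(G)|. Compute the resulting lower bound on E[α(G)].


E[|E(G)|] = C(154, 2)·p = 11781 · (1/1078) = 153/14.
E[α(G)] ≥ n − E[|E(G)|] = 154 − 153/14 = 2003/14.
Numerically: ≈ 143.0714.
(This is only a lower bound; the true E[α(G)] may be larger.)

E[α(G)] ≥ 2003/14 ≈ 143.0714.


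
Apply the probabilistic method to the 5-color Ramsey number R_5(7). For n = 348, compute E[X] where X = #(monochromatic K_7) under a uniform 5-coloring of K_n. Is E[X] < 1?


E[X] = C(348, 7) · 5^{1 − 21} = 115412286408552 · 5^{−20} = 115412286408552/95367431640625.
As a reduced fraction: E[X] = 115412286408552/95367431640625 ≈ 1.21019.
Is E[X] < 1? NO.
Since E[X] ≥ 1, the first-moment bound is inconclusive at n = 348; it does NOT by itself certify R_5(7) > 348.

E[X] = 115412286408552/95367431640625 ≈ 1.21019; E[X] ≥ 1; first-moment method inconclusive here.
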